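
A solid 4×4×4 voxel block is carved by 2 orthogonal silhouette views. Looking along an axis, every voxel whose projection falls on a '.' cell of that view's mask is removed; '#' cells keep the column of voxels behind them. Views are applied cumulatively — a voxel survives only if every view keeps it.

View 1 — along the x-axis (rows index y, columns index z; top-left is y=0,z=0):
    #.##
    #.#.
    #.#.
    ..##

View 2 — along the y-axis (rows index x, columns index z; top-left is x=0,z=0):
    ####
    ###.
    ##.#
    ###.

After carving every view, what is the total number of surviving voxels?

before carving: 64 voxels (4×4×4)
after view 1 [x-axis, 9 of 16 cells solid] → remaining = 36
after view 2 [y-axis, 13 of 16 cells solid] → remaining = 28

remaining voxels: 28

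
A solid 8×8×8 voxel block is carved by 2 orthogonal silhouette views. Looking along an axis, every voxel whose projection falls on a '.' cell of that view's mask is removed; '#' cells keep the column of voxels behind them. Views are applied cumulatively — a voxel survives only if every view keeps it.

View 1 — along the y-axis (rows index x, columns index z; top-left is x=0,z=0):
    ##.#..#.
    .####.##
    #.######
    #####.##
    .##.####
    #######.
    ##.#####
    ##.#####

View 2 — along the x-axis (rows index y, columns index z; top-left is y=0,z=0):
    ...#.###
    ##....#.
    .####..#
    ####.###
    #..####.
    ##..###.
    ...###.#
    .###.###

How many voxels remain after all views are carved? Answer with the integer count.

initial block: 8^3 = 512
step 1: project along y, AND mask (51/64) → |grid| = 408
step 2: project along x, AND mask (39/64) → |grid| = 252

voxel count = 252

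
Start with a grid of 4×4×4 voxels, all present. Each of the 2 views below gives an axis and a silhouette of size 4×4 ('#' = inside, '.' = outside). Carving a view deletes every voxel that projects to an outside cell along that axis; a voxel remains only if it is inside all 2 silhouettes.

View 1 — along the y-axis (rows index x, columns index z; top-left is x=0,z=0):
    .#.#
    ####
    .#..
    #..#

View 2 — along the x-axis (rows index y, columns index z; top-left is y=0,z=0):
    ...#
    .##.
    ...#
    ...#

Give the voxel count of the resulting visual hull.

before carving: 64 voxels (4×4×4)
  1. axis=1 (XZ plane), |mask|=9  ⇒  voxels=36
  2. axis=0 (YZ plane), |mask|=5  ⇒  voxels=13

|visual hull| = 13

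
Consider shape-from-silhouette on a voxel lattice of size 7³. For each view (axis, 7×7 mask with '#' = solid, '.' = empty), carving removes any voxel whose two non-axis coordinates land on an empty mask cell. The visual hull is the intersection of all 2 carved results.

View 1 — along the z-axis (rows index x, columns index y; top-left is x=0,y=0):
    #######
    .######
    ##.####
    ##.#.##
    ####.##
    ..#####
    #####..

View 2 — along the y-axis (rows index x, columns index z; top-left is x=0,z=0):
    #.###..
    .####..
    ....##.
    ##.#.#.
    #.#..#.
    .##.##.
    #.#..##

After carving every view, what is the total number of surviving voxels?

start: 7×7×7 = 343 voxels
  1. axis=2 (XY plane), |mask|=40  ⇒  voxels=280
  2. axis=1 (XZ plane), |mask|=25  ⇒  voxels=142

remaining voxels: 142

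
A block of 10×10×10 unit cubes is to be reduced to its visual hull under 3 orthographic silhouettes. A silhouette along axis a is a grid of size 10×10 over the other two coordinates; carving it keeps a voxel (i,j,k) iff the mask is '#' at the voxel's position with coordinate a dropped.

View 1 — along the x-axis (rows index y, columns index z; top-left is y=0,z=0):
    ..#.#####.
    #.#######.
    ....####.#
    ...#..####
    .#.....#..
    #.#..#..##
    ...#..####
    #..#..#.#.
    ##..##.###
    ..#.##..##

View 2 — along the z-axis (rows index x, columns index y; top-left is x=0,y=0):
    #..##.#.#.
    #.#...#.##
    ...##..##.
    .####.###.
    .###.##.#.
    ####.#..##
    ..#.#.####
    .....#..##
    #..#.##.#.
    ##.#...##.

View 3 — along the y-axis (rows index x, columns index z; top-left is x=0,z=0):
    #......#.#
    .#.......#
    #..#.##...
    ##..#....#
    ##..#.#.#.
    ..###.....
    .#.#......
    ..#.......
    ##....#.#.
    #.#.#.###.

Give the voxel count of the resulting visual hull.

full grid |V| = 1000
V1 x: intersect with YZ mask (52 set) -- 520 left
V2 z: intersect with XY mask (53 set) -- 286 left
V3 y: intersect with XZ mask (34 set) -- 98 left

remaining voxels: 98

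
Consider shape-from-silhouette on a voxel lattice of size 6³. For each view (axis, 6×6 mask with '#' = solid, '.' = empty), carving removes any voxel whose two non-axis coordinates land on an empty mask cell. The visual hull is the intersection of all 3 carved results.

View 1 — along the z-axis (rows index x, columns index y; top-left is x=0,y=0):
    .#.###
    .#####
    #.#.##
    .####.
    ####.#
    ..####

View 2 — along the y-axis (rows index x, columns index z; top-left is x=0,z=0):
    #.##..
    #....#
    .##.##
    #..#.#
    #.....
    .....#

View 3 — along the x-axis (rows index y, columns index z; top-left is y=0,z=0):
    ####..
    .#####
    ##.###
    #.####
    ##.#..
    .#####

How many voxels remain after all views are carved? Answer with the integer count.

before carving: 216 voxels (6×6×6)
after view 1 [z-axis, 26 of 36 cells solid] → remaining = 156
after view 2 [y-axis, 14 of 36 cells solid] → remaining = 59
after view 3 [x-axis, 27 of 36 cells solid] → remaining = 42

42 voxels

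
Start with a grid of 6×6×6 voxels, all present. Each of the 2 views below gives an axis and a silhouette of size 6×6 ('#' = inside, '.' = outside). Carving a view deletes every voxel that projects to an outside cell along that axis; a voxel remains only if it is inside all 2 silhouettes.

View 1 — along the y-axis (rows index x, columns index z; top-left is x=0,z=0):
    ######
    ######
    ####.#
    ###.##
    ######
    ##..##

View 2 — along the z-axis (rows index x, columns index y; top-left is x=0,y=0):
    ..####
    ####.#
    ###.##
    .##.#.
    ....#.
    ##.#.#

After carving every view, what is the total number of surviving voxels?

116 voxels

initial block: 6^3 = 216
after view 1 [y-axis, 32 of 36 cells solid] → remaining = 192
after view 2 [z-axis, 22 of 36 cells solid] → remaining = 116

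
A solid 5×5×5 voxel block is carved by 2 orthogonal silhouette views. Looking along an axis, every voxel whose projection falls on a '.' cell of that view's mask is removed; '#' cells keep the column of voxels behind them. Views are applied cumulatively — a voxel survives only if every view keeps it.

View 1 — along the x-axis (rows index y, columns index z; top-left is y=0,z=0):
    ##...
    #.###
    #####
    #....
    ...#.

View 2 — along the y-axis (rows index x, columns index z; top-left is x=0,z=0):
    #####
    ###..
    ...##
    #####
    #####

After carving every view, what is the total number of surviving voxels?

|visual hull| = 52

before carving: 125 voxels (5×5×5)
  1. axis=0 (YZ plane), |mask|=13  ⇒  voxels=65
  2. axis=1 (XZ plane), |mask|=20  ⇒  voxels=52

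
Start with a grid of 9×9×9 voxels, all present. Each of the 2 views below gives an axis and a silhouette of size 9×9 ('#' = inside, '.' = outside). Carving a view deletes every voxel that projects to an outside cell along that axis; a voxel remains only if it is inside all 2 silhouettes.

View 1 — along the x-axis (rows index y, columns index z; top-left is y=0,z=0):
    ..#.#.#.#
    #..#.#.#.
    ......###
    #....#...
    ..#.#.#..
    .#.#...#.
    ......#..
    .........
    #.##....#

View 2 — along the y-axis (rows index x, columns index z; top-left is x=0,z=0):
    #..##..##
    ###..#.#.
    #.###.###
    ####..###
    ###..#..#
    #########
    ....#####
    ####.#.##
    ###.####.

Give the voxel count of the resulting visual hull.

initial block: 9^3 = 729
step 1: project along x, AND mask (24/81) → |grid| = 216
step 2: project along y, AND mask (57/81) → |grid| = 153

voxel count = 153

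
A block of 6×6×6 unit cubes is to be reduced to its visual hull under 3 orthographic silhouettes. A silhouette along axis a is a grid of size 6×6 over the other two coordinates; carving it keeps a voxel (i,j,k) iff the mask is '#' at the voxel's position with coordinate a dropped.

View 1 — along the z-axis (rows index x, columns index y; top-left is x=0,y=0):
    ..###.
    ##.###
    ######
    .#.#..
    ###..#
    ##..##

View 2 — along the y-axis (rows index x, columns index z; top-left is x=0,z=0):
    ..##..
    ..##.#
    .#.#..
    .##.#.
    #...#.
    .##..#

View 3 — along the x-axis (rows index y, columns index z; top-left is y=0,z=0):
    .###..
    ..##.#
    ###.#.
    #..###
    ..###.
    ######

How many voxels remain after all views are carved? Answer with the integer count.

voxel count = 38

before carving: 216 voxels (6×6×6)
[1] z-view keeps 24 columns → grid now 144
[2] y-view keeps 15 columns → grid now 59
[3] x-view keeps 23 columns → grid now 38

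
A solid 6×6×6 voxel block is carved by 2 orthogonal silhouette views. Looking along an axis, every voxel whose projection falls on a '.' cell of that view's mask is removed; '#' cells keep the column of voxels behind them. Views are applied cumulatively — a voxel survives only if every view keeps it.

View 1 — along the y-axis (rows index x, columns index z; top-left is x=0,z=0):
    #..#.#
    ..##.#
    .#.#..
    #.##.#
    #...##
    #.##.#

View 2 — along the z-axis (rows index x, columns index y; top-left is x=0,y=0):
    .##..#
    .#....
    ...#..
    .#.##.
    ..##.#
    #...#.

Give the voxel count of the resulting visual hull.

before carving: 216 voxels (6×6×6)
  1. axis=1 (XZ plane), |mask|=19  ⇒  voxels=114
  2. axis=2 (XY plane), |mask|=13  ⇒  voxels=43

|visual hull| = 43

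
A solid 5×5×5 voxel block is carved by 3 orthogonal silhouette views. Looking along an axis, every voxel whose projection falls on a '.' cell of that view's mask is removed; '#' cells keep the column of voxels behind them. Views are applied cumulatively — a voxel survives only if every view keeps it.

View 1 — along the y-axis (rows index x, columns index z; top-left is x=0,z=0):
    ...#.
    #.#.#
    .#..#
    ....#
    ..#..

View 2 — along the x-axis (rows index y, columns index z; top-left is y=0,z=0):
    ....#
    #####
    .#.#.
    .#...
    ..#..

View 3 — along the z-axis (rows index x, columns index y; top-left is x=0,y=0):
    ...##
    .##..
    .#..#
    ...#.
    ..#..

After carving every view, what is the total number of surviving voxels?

voxel count = 5

full grid |V| = 125
after view 1 [y-axis, 8 of 25 cells solid] → remaining = 40
after view 2 [x-axis, 10 of 25 cells solid] → remaining = 16
after view 3 [z-axis, 8 of 25 cells solid] → remaining = 5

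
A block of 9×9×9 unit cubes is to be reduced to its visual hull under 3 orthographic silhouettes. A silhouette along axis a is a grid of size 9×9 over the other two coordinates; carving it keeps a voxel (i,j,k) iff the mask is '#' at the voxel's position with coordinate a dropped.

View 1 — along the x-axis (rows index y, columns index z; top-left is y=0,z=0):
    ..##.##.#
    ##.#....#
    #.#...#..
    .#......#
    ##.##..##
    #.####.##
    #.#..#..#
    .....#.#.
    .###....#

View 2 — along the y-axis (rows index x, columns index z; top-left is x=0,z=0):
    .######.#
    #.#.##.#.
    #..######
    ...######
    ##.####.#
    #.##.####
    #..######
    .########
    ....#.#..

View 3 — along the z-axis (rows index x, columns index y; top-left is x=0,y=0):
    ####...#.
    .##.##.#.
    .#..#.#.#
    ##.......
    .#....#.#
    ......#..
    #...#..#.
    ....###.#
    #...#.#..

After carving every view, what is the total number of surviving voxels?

initial block: 9^3 = 729
step 1: project along x, AND mask (37/81) → |grid| = 333
step 2: project along y, AND mask (56/81) → |grid| = 223
step 3: project along z, AND mask (30/81) → |grid| = 90

remaining voxels: 90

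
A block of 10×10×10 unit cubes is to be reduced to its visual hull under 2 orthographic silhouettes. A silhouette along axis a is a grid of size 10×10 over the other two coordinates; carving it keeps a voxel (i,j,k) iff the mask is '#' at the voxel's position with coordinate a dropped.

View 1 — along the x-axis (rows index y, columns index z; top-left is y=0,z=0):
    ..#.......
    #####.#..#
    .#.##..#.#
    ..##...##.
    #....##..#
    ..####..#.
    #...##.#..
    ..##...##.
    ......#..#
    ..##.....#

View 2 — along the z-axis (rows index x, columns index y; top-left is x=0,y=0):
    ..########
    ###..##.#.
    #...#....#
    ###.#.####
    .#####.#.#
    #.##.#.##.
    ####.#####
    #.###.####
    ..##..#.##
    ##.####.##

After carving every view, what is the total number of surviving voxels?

256 voxels

before carving: 1000 voxels (10×10×10)
carve view 1 (along x, YZ-mask fill 39/100): 390 voxels remain
carve view 2 (along z, XY-mask fill 68/100): 256 voxels remain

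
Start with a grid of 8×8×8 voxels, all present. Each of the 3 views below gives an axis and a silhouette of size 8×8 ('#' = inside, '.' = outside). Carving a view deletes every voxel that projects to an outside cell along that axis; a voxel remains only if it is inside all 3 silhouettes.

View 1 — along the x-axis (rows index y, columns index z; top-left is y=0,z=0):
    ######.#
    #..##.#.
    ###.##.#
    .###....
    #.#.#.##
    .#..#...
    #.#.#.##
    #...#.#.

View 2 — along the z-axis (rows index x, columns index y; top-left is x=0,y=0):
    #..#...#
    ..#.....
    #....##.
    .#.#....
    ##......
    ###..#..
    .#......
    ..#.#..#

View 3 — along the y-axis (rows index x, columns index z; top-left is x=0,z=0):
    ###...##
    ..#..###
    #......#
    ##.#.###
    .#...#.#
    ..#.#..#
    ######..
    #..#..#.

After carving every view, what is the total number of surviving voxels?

start: 8×8×8 = 512 voxels
  1. axis=0 (YZ plane), |mask|=35  ⇒  voxels=280
  2. axis=2 (XY plane), |mask|=19  ⇒  voxels=88
  3. axis=1 (XZ plane), |mask|=32  ⇒  voxels=39

voxel count = 39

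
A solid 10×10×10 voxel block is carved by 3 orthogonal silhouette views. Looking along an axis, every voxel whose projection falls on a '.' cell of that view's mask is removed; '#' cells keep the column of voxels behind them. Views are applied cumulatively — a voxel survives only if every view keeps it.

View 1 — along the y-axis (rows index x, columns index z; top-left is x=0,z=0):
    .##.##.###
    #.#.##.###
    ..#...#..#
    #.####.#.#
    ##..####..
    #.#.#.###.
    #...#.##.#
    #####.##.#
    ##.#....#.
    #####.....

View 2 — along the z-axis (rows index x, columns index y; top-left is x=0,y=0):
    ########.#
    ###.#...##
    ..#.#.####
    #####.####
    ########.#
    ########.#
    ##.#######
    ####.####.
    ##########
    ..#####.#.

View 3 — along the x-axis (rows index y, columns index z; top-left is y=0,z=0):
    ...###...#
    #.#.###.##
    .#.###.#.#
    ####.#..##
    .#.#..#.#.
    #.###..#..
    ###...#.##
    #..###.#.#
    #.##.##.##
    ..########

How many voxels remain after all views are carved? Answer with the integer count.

voxel count = 279

initial block: 10^3 = 1000
[1] y-view keeps 58 columns → grid now 580
[2] z-view keeps 81 columns → grid now 473
[3] x-view keeps 60 columns → grid now 279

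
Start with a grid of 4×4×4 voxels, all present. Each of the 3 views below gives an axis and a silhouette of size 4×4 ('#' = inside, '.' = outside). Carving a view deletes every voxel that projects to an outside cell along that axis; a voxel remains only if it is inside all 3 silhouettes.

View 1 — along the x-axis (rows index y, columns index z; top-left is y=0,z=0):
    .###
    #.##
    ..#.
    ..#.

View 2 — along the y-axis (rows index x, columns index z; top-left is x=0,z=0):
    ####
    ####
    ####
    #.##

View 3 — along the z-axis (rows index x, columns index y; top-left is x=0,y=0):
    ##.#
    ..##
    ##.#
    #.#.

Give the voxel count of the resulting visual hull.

voxel count = 19

initial block: 4^3 = 64
after view 1 [x-axis, 8 of 16 cells solid] → remaining = 32
after view 2 [y-axis, 15 of 16 cells solid] → remaining = 31
after view 3 [z-axis, 10 of 16 cells solid] → remaining = 19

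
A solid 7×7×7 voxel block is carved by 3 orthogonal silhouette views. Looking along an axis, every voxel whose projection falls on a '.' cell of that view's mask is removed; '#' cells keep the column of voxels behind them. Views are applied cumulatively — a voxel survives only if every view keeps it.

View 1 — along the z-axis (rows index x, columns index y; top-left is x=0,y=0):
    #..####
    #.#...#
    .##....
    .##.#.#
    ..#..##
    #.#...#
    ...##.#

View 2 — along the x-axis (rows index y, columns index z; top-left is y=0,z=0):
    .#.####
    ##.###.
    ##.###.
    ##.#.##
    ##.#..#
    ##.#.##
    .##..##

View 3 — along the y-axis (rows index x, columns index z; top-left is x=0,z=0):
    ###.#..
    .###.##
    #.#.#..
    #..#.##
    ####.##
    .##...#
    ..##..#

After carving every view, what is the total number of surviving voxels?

voxel count = 61

before carving: 343 voxels (7×7×7)
V1 z: intersect with XY mask (23 set) -- 161 left
V2 x: intersect with YZ mask (33 set) -- 106 left
V3 y: intersect with XZ mask (28 set) -- 61 left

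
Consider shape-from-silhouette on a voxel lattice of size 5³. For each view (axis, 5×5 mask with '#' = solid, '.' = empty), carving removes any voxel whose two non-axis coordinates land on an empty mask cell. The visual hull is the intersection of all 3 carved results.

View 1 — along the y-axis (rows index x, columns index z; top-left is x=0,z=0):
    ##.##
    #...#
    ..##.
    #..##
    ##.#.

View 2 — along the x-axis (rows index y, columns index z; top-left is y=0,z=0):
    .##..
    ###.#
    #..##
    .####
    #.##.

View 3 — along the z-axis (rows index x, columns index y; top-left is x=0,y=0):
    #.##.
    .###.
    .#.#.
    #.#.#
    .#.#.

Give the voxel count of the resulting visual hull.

before carving: 125 voxels (5×5×5)
  1. axis=1 (XZ plane), |mask|=14  ⇒  voxels=70
  2. axis=0 (YZ plane), |mask|=16  ⇒  voxels=43
  3. axis=2 (XY plane), |mask|=13  ⇒  voxels=24

voxel count = 24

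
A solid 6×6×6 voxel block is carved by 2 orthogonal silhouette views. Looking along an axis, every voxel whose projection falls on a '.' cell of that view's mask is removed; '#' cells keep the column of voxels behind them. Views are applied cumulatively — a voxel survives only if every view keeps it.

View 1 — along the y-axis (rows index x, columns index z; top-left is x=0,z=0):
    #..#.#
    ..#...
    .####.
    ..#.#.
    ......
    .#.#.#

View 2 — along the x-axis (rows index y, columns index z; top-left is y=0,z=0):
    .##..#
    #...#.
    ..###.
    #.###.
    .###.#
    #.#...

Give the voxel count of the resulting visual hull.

full grid |V| = 216
carve view 1 (along y, XZ-mask fill 13/36): 78 voxels remain
carve view 2 (along x, YZ-mask fill 18/36): 41 voxels remain

|visual hull| = 41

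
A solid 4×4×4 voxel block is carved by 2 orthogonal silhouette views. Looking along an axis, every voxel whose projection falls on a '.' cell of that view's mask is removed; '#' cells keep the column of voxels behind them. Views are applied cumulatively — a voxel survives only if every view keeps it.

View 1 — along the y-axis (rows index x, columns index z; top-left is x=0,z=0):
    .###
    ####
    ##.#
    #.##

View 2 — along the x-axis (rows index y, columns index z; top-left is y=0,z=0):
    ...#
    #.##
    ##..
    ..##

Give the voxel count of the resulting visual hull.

full grid |V| = 64
  1. axis=1 (XZ plane), |mask|=13  ⇒  voxels=52
  2. axis=0 (YZ plane), |mask|=8  ⇒  voxels=27

remaining voxels: 27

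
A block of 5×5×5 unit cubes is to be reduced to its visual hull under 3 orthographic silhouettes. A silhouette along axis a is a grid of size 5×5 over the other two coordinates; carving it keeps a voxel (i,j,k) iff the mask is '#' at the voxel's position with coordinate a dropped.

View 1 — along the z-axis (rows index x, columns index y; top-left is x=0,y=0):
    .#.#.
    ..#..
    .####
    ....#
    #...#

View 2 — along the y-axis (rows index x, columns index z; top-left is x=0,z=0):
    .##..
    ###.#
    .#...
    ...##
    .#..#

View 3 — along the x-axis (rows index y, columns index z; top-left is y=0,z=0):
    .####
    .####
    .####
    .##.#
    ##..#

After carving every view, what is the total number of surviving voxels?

before carving: 125 voxels (5×5×5)
V1 z: intersect with XY mask (10 set) -- 50 left
V2 y: intersect with XZ mask (11 set) -- 18 left
V3 x: intersect with YZ mask (18 set) -- 16 left

voxel count = 16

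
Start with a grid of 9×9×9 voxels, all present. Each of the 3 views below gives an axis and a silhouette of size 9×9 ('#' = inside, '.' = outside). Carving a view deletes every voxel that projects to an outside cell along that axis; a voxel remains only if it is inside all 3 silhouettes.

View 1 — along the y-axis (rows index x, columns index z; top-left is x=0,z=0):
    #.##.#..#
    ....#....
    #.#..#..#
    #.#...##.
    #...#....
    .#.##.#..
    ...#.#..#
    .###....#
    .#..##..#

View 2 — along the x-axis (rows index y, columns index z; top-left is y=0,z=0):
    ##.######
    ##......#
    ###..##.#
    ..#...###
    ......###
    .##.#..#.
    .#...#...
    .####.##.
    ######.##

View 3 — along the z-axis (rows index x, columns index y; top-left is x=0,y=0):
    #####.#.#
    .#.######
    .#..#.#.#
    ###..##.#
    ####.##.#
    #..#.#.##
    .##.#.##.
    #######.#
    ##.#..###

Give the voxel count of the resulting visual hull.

full grid |V| = 729
after view 1 [y-axis, 31 of 81 cells solid] → remaining = 279
after view 2 [x-axis, 44 of 81 cells solid] → remaining = 147
after view 3 [z-axis, 55 of 81 cells solid] → remaining = 102

voxel count = 102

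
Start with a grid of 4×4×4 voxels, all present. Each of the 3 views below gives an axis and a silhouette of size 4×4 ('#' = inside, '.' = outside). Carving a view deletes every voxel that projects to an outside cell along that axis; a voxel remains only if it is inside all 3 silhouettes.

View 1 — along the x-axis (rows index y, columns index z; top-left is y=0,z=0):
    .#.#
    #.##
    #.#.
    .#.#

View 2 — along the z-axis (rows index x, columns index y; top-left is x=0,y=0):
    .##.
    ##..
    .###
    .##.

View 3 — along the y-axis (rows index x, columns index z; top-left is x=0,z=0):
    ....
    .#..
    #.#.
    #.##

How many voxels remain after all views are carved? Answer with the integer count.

10 voxels

before carving: 64 voxels (4×4×4)
[1] x-view keeps 9 columns → grid now 36
[2] z-view keeps 9 columns → grid now 22
[3] y-view keeps 6 columns → grid now 10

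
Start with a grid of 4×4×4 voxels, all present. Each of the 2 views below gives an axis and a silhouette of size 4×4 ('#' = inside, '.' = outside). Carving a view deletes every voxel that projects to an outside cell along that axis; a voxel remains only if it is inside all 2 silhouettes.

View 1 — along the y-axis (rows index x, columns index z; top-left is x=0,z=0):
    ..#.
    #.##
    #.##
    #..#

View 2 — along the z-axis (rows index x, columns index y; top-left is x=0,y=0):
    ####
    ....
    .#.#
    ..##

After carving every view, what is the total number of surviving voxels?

before carving: 64 voxels (4×4×4)
carve view 1 (along y, XZ-mask fill 9/16): 36 voxels remain
carve view 2 (along z, XY-mask fill 8/16): 14 voxels remain

remaining voxels: 14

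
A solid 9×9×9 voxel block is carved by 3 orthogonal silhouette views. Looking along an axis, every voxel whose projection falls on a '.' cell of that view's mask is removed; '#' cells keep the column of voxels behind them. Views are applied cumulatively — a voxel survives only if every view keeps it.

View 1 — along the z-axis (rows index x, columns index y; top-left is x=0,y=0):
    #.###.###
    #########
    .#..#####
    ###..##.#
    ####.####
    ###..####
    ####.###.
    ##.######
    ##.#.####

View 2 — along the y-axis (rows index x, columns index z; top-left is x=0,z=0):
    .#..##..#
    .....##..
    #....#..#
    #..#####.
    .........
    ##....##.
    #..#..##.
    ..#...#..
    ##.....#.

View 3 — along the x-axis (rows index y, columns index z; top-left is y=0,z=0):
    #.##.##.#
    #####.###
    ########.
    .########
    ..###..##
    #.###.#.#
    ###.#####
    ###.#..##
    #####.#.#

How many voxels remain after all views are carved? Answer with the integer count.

full grid |V| = 729
[1] z-view keeps 65 columns → grid now 585
[2] y-view keeps 28 columns → grid now 193
[3] x-view keeps 62 columns → grid now 145

voxel count = 145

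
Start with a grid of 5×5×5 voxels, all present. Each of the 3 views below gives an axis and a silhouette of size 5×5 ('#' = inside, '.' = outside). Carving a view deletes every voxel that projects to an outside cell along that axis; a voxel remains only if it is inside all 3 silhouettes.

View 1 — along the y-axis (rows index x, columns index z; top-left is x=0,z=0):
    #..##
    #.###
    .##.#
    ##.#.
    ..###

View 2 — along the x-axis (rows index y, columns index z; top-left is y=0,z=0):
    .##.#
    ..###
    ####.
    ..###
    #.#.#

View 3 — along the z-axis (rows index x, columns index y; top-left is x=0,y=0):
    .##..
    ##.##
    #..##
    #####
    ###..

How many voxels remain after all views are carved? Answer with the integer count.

|visual hull| = 36

full grid |V| = 125
carve view 1 (along y, XZ-mask fill 16/25): 80 voxels remain
carve view 2 (along x, YZ-mask fill 16/25): 53 voxels remain
carve view 3 (along z, XY-mask fill 17/25): 36 voxels remain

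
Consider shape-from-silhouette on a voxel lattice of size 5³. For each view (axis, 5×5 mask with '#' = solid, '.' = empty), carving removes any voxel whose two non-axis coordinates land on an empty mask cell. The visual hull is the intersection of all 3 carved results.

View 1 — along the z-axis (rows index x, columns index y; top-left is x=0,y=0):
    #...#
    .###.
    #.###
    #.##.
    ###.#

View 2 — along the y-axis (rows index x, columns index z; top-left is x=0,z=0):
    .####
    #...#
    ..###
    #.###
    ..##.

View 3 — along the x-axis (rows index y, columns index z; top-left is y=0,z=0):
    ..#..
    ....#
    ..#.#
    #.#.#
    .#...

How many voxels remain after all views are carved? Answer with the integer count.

remaining voxels: 19

initial block: 5^3 = 125
  1. axis=2 (XY plane), |mask|=16  ⇒  voxels=80
  2. axis=1 (XZ plane), |mask|=15  ⇒  voxels=46
  3. axis=0 (YZ plane), |mask|=8  ⇒  voxels=19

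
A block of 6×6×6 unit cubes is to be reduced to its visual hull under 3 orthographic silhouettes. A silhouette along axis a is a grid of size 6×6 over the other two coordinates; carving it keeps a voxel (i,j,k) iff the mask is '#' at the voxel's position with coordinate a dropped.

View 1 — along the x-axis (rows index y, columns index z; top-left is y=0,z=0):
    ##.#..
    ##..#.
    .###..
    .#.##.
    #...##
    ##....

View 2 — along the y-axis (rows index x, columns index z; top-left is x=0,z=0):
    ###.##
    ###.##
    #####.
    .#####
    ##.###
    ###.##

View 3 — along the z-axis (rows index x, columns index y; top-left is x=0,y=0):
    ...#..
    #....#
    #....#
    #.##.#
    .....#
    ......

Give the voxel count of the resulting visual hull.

22 voxels

initial block: 6^3 = 216
step 1: project along x, AND mask (17/36) → |grid| = 102
step 2: project along y, AND mask (30/36) → |grid| = 87
step 3: project along z, AND mask (10/36) → |grid| = 22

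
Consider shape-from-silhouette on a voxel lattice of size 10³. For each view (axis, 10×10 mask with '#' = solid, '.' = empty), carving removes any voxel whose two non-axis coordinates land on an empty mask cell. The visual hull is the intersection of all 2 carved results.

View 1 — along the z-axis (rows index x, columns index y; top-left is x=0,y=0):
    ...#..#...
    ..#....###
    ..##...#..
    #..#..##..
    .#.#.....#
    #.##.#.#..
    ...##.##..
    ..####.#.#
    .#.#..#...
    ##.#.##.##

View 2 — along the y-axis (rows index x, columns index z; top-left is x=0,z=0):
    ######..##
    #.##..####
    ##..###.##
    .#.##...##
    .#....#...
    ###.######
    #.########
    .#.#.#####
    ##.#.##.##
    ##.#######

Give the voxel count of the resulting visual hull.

|visual hull| = 298

initial block: 10^3 = 1000
V1 z: intersect with XY mask (41 set) -- 410 left
V2 y: intersect with XZ mask (70 set) -- 298 left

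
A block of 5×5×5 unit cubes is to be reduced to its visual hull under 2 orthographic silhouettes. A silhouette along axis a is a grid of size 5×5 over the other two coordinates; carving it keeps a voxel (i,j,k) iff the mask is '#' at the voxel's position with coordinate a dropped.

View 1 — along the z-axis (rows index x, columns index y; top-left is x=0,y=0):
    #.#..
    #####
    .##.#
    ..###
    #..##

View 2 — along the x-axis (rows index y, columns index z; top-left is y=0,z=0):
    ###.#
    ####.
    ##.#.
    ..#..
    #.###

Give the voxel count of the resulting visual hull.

|visual hull| = 51

before carving: 125 voxels (5×5×5)
step 1: project along z, AND mask (16/25) → |grid| = 80
step 2: project along x, AND mask (16/25) → |grid| = 51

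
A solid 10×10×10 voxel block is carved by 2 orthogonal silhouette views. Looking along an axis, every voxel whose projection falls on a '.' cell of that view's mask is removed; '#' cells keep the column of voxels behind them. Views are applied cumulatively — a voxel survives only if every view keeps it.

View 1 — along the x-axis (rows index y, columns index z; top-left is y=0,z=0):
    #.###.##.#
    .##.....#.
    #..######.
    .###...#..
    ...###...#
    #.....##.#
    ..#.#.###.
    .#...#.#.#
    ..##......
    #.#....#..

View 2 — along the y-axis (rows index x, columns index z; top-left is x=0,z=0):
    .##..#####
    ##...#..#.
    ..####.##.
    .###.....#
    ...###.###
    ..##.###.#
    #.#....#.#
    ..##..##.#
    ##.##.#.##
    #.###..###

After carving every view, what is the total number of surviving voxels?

remaining voxels: 251

full grid |V| = 1000
carve view 1 (along x, YZ-mask fill 43/100): 430 voxels remain
carve view 2 (along y, XZ-mask fill 56/100): 251 voxels remain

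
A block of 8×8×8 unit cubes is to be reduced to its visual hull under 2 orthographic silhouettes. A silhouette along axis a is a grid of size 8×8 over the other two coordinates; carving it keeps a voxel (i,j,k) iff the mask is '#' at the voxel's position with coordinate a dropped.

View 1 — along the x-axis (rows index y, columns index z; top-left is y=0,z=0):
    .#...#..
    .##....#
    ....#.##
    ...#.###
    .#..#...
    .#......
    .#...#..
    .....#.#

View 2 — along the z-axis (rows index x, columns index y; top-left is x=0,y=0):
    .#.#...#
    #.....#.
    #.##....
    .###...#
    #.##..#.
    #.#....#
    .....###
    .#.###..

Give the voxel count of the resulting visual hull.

initial block: 8^3 = 512
step 1: project along x, AND mask (19/64) → |grid| = 152
step 2: project along z, AND mask (26/64) → |grid| = 67

remaining voxels: 67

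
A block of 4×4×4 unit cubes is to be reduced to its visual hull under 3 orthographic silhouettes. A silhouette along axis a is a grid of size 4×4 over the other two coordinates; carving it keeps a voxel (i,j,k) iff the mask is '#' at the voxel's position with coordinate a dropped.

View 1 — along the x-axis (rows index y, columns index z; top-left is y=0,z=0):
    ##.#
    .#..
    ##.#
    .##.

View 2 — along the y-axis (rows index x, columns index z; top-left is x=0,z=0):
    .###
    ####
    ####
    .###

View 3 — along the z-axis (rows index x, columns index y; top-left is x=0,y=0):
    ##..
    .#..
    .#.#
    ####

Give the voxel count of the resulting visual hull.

remaining voxels: 14

before carving: 64 voxels (4×4×4)
carve view 1 (along x, YZ-mask fill 9/16): 36 voxels remain
carve view 2 (along y, XZ-mask fill 14/16): 32 voxels remain
carve view 3 (along z, XY-mask fill 9/16): 14 voxels remain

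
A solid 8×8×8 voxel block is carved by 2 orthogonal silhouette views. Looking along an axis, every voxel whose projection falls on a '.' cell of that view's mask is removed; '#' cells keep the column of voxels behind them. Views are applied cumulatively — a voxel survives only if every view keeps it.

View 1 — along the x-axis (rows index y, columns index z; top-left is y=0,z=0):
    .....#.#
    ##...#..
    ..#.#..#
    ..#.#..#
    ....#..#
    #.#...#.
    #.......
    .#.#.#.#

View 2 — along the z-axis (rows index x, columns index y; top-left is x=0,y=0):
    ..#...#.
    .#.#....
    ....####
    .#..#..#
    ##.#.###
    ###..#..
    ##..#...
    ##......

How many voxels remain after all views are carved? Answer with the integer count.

start: 8×8×8 = 512 voxels
step 1: project along x, AND mask (21/64) → |grid| = 168
step 2: project along z, AND mask (26/64) → |grid| = 68

voxel count = 68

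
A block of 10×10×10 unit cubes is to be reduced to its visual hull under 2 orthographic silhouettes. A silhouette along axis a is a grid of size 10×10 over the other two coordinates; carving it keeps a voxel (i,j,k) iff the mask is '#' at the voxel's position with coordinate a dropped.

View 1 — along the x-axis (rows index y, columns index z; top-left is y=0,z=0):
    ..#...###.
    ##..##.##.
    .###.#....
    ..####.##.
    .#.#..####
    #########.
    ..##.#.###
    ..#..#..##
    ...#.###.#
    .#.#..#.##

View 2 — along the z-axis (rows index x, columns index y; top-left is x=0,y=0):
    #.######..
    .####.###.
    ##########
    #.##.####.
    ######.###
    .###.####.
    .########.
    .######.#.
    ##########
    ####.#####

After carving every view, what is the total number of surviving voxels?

start: 10×10×10 = 1000 voxels
after view 1 [x-axis, 55 of 100 cells solid] → remaining = 550
after view 2 [z-axis, 81 of 100 cells solid] → remaining = 450

|visual hull| = 450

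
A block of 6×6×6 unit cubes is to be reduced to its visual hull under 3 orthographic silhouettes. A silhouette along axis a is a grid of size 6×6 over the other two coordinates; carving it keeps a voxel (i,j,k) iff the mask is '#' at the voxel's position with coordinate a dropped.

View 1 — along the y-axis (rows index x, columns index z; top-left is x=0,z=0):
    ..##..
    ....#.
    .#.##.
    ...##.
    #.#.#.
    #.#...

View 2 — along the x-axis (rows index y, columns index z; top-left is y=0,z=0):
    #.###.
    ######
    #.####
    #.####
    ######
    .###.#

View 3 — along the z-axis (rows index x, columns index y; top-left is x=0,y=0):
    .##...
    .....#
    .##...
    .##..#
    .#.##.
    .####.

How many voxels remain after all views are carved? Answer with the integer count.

remaining voxels: 31

initial block: 6^3 = 216
  1. axis=1 (XZ plane), |mask|=13  ⇒  voxels=78
  2. axis=0 (YZ plane), |mask|=30  ⇒  voxels=69
  3. axis=2 (XY plane), |mask|=15  ⇒  voxels=31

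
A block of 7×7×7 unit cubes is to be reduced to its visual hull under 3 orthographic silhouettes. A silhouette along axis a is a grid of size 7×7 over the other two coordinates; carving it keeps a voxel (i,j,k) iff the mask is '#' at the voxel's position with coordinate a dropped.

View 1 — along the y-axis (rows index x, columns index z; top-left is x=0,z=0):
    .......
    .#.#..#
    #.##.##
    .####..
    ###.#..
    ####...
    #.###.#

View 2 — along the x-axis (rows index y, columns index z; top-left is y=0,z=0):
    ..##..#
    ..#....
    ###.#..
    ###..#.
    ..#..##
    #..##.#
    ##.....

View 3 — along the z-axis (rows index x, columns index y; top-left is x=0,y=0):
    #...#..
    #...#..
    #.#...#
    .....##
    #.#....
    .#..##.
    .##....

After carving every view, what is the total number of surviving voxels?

full grid |V| = 343
carve view 1 (along y, XZ-mask fill 25/49): 175 voxels remain
carve view 2 (along x, YZ-mask fill 21/49): 80 voxels remain
carve view 3 (along z, XY-mask fill 16/49): 25 voxels remain

|visual hull| = 25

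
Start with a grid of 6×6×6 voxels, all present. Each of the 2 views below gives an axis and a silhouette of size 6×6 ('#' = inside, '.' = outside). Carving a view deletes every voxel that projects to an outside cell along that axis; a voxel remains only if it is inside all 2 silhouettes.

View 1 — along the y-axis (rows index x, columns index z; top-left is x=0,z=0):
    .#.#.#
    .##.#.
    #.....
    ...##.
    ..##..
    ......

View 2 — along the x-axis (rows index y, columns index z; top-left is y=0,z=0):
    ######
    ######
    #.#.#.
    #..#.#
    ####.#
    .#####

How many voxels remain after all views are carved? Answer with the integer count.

remaining voxels: 51

before carving: 216 voxels (6×6×6)
step 1: project along y, AND mask (11/36) → |grid| = 66
step 2: project along x, AND mask (28/36) → |grid| = 51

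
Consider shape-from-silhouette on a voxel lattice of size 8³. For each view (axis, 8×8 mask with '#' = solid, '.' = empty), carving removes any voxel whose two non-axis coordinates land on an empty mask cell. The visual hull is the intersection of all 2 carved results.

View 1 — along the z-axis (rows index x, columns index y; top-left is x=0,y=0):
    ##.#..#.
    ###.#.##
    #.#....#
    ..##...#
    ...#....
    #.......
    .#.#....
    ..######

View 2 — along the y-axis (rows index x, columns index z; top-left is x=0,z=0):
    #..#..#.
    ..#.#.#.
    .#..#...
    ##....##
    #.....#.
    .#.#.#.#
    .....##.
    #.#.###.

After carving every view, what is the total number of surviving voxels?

initial block: 8^3 = 512
V1 z: intersect with XY mask (26 set) -- 208 left
V2 y: intersect with XZ mask (25 set) -- 88 left

remaining voxels: 88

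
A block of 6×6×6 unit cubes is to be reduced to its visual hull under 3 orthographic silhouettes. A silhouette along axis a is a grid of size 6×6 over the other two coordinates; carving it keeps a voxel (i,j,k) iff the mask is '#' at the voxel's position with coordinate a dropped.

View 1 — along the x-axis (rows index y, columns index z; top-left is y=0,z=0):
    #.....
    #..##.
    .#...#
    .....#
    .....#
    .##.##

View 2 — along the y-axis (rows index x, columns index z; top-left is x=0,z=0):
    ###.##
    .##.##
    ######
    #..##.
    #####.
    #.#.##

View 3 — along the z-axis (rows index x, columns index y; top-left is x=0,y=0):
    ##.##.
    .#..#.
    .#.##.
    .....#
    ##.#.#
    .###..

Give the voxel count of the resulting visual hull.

24 voxels

full grid |V| = 216
[1] x-view keeps 12 columns → grid now 72
[2] y-view keeps 27 columns → grid now 54
[3] z-view keeps 17 columns → grid now 24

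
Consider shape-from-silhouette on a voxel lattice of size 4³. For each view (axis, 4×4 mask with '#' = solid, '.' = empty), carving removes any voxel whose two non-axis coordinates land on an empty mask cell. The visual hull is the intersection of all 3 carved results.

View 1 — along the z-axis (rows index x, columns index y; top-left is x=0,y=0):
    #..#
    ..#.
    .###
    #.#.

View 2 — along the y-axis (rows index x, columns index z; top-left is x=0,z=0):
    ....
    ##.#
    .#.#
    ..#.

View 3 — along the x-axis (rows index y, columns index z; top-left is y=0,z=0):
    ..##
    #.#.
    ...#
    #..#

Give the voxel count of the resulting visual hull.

full grid |V| = 64
carve view 1 (along z, XY-mask fill 8/16): 32 voxels remain
carve view 2 (along y, XZ-mask fill 6/16): 11 voxels remain
carve view 3 (along x, YZ-mask fill 7/16): 4 voxels remain

|visual hull| = 4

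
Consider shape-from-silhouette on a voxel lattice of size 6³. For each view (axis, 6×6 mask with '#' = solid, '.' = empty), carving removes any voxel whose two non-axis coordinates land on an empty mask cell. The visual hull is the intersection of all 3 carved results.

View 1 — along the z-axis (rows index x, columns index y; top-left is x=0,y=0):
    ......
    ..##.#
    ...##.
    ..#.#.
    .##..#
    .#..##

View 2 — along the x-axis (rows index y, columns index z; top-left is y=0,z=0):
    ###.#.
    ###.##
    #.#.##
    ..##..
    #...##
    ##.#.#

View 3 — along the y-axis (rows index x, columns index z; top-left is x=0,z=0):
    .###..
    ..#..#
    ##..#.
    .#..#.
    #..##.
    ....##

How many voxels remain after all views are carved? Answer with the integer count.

voxel count = 19

before carving: 216 voxels (6×6×6)
  1. axis=2 (XY plane), |mask|=13  ⇒  voxels=78
  2. axis=0 (YZ plane), |mask|=22  ⇒  voxels=47
  3. axis=1 (XZ plane), |mask|=15  ⇒  voxels=19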